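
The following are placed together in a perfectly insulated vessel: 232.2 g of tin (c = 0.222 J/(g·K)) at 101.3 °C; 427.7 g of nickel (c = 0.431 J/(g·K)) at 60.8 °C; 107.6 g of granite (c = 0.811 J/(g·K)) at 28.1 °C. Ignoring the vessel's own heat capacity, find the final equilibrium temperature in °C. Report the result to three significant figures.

Σ mᵢcᵢ(T − Tᵢ) = 0  ⇒  T = Σ mᵢcᵢTᵢ / Σ mᵢcᵢ
Σ mᵢcᵢ = 232.2×0.222 + 427.7×0.431 + 107.6×0.811 = 323.1507
Σ mᵢcᵢTᵢ = 51.5484×101.3 + 184.3387×60.8 + 87.2636×28.1 = 18882
T = 18882 / 323.1507 = 58.43 °C

T_f = 58.4 °C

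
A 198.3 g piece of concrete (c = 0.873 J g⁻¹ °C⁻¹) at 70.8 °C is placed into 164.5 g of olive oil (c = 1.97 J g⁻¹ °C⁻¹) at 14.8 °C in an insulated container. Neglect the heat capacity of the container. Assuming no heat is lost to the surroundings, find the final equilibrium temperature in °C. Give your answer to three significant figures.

T_f = 34.3 °C

Heat lost by concrete = heat gained by olive oil.
(198.3)(0.873)(70.8 − T) = (164.5)(1.97)(T − 14.8)
173.1159 (70.8 − T) = 324.065 (T − 14.8)
12257 − 173.1159 T = 324.065 T − 4796.2
17053.2 = 497.1809 T
T = 34.30 °C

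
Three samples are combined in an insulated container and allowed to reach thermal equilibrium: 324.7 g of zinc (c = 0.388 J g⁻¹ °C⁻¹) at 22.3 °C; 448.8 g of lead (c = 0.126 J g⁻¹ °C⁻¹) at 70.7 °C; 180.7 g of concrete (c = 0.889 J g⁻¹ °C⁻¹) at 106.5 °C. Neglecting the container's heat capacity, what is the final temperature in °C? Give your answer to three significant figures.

Σ mᵢcᵢ(T − Tᵢ) = 0  ⇒  T = Σ mᵢcᵢTᵢ / Σ mᵢcᵢ
Σ mᵢcᵢ = 324.7×0.388 + 448.8×0.126 + 180.7×0.889 = 343.1747
Σ mᵢcᵢTᵢ = 125.9836×22.3 + 56.5488×70.7 + 160.6423×106.5 = 23916
T = 23916 / 343.1747 = 69.69 °C

T_f = 69.7 °C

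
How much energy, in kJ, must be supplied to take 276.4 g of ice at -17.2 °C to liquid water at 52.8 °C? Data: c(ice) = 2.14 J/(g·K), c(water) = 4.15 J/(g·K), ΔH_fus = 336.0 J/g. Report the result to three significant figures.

q1 (heat ice -17.2→0.0 °C): 276.4 × 2.14 × 17.2 = 10174 J
q2 (melt at 0 °C): 276.4 × 336.0 = 92870 J
q3 (heat water 0.0→52.8 °C): 276.4 × 4.15 × 52.8 = 60565 J
Total: 10174 + 92870 + 60565 = 163609 J = 164 kJ

q = 164 kJ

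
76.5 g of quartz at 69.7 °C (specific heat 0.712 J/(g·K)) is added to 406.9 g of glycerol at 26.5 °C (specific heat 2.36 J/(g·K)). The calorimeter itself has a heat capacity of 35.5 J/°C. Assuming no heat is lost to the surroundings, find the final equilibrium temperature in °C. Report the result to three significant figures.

Heat lost by quartz = heat gained by glycerol + calorimeter.
(76.5)(0.712)(69.7 − T) = [(406.9)(2.36) + 35.5](T − 26.5)
54.468 (69.7 − T) = 995.784 (T − 26.5)
3796.4 − 54.468 T = 995.784 T − 26388
30184.4 = 1050.252 T
T = 28.74 °C

T_f = 28.7 °C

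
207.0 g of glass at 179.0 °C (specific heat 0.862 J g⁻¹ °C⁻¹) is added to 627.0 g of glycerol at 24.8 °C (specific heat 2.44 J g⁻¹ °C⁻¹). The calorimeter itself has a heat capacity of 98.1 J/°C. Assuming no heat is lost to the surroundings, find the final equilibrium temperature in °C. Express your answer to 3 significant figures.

T_f = 40.0 °C

Heat lost by glass = heat gained by glycerol + calorimeter.
(207.0)(0.862)(179.0 − T) = [(627.0)(2.44) + 98.1](T − 24.8)
178.434 (179.0 − T) = 1627.98 (T − 24.8)
31940 − 178.434 T = 1627.98 T − 40374
72314 = 1806.414 T
T = 40.03 °C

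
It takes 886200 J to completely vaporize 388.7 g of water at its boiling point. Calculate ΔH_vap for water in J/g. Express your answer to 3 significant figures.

ΔH_vap = 2280 J/g

ΔH_vap = q / m = 886200 / 388.7 = 2280 J/g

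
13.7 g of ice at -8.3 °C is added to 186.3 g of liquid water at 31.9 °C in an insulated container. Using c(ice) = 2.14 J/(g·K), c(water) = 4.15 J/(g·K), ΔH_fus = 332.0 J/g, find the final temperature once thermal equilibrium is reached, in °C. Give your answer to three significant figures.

Heat to bring ice to 0 °C and melt it: q₁ = 13.7×2.14×8.3 + 13.7×332.0 = 4791.7 J
Heat the water can supply cooling to 0 °C: 186.3×4.15×31.9 = 24663.3 J > q₁, so all ice melts.
Energy balance: 186.3×4.15×(31.9 − T) = 4791.7 + 13.7×4.15×(T − 0)
773.145(31.9 − T) = 4791.7 + 56.855 T
24663.3 − 4791.7 = 830.000 T
T = 19871.6 / 830.000 = 23.94 °C

T_f = 23.9 °C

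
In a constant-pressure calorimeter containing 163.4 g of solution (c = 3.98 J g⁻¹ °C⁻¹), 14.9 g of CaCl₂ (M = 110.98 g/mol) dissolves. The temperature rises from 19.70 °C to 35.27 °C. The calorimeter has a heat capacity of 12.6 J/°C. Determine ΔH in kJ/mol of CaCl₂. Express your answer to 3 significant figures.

|ΔT| = |35.27 − 19.70| = 15.57 °C
|q_surr| = (163.4 × 3.98 + 12.6) × 15.57 = 662.932 × 15.57 = 10322 J
n(CaCl₂) = 14.9 / 110.98 = 0.13426 mol
Temperature rose, so q_rxn = −|q_surr| = -10.322 kJ
ΔH = q_rxn / n = -76.88 kJ/mol

ΔH = -76.9 kJ/mol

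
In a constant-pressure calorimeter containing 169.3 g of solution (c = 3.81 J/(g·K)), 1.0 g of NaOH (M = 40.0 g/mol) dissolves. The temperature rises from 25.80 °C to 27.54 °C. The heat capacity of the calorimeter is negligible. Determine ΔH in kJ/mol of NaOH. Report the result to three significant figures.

ΔH = -44.9 kJ/mol

|ΔT| = |27.54 − 25.80| = 1.74 °C
|q_surr| = (169.3 × 3.81) × 1.74 = 645.033 × 1.74 = 1122 J
n(NaOH) = 1.0 / 40.0 = 0.02500 mol
Temperature rose, so q_rxn = −|q_surr| = -1.122 kJ
ΔH = q_rxn / n = -44.88 kJ/mol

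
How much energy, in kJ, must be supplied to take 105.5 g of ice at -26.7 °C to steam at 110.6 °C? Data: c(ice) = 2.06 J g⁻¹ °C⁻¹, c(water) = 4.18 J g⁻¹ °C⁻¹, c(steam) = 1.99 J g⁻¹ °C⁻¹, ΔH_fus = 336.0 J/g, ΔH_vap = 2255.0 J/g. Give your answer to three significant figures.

q = 325 kJ

q1 (heat ice -26.7→0.0 °C): 105.5 × 2.06 × 26.7 = 5803 J
q2 (melt at 0 °C): 105.5 × 336.0 = 35448 J
q3 (heat water 0.0→100.0 °C): 105.5 × 4.18 × 100.0 = 44099 J
q4 (vaporize at 100 °C): 105.5 × 2255.0 = 237903 J
q5 (heat steam 100.0→110.6 °C): 105.5 × 1.99 × 10.6 = 2225 J
Total: 5803 + 35448 + 44099 + 237903 + 2225 = 325478 J = 325 kJ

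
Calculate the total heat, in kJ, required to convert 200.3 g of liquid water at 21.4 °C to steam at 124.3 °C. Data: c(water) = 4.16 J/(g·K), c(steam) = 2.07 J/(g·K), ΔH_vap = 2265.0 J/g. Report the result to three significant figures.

q1 (heat water 21.4→100.0 °C): 200.3 × 4.16 × 78.6 = 65493 J
q2 (vaporize at 100 °C): 200.3 × 2265.0 = 453680 J
q3 (heat steam 100.0→124.3 °C): 200.3 × 2.07 × 24.3 = 10075 J
Total: 65493 + 453680 + 10075 = 529248 J = 529 kJ

q = 529 kJ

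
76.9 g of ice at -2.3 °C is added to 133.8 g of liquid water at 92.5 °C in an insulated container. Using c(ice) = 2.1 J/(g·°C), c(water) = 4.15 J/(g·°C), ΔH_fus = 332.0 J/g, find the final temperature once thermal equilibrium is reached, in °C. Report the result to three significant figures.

Heat to bring ice to 0 °C and melt it: q₁ = 76.9×2.1×2.3 + 76.9×332.0 = 25902 J
Heat the water can supply cooling to 0 °C: 133.8×4.15×92.5 = 51362.5 J > q₁, so all ice melts.
Energy balance: 133.8×4.15×(92.5 − T) = 25902 + 76.9×4.15×(T − 0)
555.27(92.5 − T) = 25902 + 319.135 T
51362.5 − 25902 = 874.405 T
T = 25460.5 / 874.405 = 29.12 °C

T_f = 29.1 °C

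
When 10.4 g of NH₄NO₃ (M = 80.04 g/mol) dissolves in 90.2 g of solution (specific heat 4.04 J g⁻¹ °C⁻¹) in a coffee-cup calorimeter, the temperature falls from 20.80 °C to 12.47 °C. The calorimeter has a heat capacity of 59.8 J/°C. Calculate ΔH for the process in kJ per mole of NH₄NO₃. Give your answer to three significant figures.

ΔH = 27.2 kJ/mol

|ΔT| = |12.47 − 20.80| = 8.33 °C
|q_surr| = (90.2 × 4.04 + 59.8) × 8.33 = 424.208 × 8.33 = 3534 J
n(NH₄NO₃) = 10.4 / 80.04 = 0.1299 mol
Temperature fell, so q_rxn = +|q_surr| = 3.534 kJ
ΔH = q_rxn / n = 27.21 kJ/mol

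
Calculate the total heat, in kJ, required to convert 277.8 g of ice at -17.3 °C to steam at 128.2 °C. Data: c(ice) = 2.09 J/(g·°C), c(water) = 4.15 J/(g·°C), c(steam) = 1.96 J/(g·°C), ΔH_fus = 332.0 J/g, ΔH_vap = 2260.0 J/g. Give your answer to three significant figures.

q = 861 kJ

q1 (heat ice -17.3→0.0 °C): 277.8 × 2.09 × 17.3 = 10044 J
q2 (melt at 0 °C): 277.8 × 332.0 = 92230 J
q3 (heat water 0.0→100.0 °C): 277.8 × 4.15 × 100.0 = 115287 J
q4 (vaporize at 100 °C): 277.8 × 2260.0 = 627828 J
q5 (heat steam 100.0→128.2 °C): 277.8 × 1.96 × 28.2 = 15355 J
Total: 10044 + 92230 + 115287 + 627828 + 15355 = 860744 J = 861 kJ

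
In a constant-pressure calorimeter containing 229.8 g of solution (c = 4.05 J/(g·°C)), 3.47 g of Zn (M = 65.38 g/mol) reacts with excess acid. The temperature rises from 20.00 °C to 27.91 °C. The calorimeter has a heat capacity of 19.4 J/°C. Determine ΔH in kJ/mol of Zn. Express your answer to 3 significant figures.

ΔH = -142 kJ/mol

|ΔT| = |27.91 − 20.00| = 7.91 °C
|q_surr| = (229.8 × 4.05 + 19.4) × 7.91 = 950.09 × 7.91 = 7515 J
n(Zn) = 3.47 / 65.38 = 0.05307 mol
Temperature rose, so q_rxn = −|q_surr| = -7.515 kJ
ΔH = q_rxn / n = -141.6 kJ/mol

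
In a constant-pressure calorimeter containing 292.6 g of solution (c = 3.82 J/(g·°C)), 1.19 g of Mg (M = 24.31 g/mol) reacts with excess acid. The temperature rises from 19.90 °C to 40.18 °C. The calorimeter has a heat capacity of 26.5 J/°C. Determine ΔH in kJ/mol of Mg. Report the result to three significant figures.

|ΔT| = |40.18 − 19.90| = 20.28 °C
|q_surr| = (292.6 × 3.82 + 26.5) × 20.28 = 1144.232 × 20.28 = 23210 J
n(Mg) = 1.19 / 24.31 = 0.04895 mol
Temperature rose, so q_rxn = −|q_surr| = -23.21 kJ
ΔH = q_rxn / n = -474.2 kJ/mol

ΔH = -474 kJ/mol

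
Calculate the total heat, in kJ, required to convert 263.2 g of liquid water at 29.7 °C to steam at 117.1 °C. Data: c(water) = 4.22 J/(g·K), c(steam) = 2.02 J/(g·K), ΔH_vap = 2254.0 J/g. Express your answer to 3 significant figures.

q1 (heat water 29.7→100.0 °C): 263.2 × 4.22 × 70.3 = 78082 J
q2 (vaporize at 100 °C): 263.2 × 2254.0 = 593253 J
q3 (heat steam 100.0→117.1 °C): 263.2 × 2.02 × 17.1 = 9091 J
Total: 78082 + 593253 + 9091 = 680426 J = 680 kJ

q = 680 kJ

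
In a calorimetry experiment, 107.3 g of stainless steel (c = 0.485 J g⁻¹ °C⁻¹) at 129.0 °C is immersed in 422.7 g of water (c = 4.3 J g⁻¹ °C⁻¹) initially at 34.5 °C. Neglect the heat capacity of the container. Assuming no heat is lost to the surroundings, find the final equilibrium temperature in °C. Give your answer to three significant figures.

T_f = 37.1 °C

Heat lost by stainless steel = heat gained by water.
(107.3)(0.485)(129.0 − T) = (422.7)(4.3)(T − 34.5)
52.0405 (129.0 − T) = 1817.61 (T − 34.5)
6713.2 − 52.0405 T = 1817.61 T − 62708
69421.2 = 1869.6505 T
T = 37.13 °C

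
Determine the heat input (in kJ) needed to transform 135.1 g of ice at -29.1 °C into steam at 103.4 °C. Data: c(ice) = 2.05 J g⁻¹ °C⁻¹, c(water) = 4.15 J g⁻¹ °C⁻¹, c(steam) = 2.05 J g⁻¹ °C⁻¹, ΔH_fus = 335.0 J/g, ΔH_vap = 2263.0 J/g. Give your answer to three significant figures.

q = 416 kJ

q1 (heat ice -29.1→0.0 °C): 135.1 × 2.05 × 29.1 = 8059 J
q2 (melt at 0 °C): 135.1 × 335.0 = 45259 J
q3 (heat water 0.0→100.0 °C): 135.1 × 4.15 × 100.0 = 56067 J
q4 (vaporize at 100 °C): 135.1 × 2263.0 = 305731 J
q5 (heat steam 100.0→103.4 °C): 135.1 × 2.05 × 3.4 = 942 J
Total: 8059 + 45259 + 56067 + 305731 + 942 = 416058 J = 416 kJ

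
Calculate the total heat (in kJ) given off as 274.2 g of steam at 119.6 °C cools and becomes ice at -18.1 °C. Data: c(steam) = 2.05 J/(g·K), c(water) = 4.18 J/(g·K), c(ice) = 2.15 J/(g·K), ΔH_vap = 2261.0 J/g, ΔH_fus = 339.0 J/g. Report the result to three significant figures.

q = 849 kJ

q1 (cool steam 119.6→100 °C): 274.2 × 2.05 × 19.6 = 11017 J
q2 (condense at 100 °C): 274.2 × 2261.0 = 619966 J
q3 (cool water 100→0 °C): 274.2 × 4.18 × 100.0 = 114616 J
q4 (freeze at 0 °C): 274.2 × 339.0 = 92954 J
q5 (cool ice 0→-18.1 °C): 274.2 × 2.15 × 18.1 = 10670 J
Total: 11017 + 619966 + 114616 + 92954 + 10670 = 849223 J = 849 kJ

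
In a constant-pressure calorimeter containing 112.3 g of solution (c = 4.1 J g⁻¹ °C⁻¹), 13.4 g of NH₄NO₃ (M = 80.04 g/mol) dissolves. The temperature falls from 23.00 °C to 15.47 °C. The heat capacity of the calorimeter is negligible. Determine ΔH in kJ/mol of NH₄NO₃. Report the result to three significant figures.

ΔH = 20.7 kJ/mol

|ΔT| = |15.47 − 23.00| = 7.53 °C
|q_surr| = (112.3 × 4.1) × 7.53 = 460.43 × 7.53 = 3467 J
n(NH₄NO₃) = 13.4 / 80.04 = 0.1674 mol
Temperature fell, so q_rxn = +|q_surr| = 3.467 kJ
ΔH = q_rxn / n = 20.71 kJ/mol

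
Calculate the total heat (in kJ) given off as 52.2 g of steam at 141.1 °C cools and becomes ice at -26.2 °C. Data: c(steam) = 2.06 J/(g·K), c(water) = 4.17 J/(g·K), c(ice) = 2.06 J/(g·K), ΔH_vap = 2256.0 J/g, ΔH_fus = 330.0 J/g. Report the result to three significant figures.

q1 (cool steam 141.1→100 °C): 52.2 × 2.06 × 41.1 = 4420 J
q2 (condense at 100 °C): 52.2 × 2256.0 = 117763 J
q3 (cool water 100→0 °C): 52.2 × 4.17 × 100.0 = 21767 J
q4 (freeze at 0 °C): 52.2 × 330.0 = 17226 J
q5 (cool ice 0→-26.2 °C): 52.2 × 2.06 × 26.2 = 2817 J
Total: 4420 + 117763 + 21767 + 17226 + 2817 = 163993 J = 164 kJ

q = 164 kJ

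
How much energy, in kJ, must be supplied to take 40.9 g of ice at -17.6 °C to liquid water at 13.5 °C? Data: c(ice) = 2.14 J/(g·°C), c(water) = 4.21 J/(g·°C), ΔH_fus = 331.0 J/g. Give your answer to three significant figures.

q = 17.4 kJ

q1 (heat ice -17.6→0.0 °C): 40.9 × 2.14 × 17.6 = 1540 J
q2 (melt at 0 °C): 40.9 × 331.0 = 13538 J
q3 (heat water 0.0→13.5 °C): 40.9 × 4.21 × 13.5 = 2325 J
Total: 1540 + 13538 + 2325 = 17403 J = 17.4 kJ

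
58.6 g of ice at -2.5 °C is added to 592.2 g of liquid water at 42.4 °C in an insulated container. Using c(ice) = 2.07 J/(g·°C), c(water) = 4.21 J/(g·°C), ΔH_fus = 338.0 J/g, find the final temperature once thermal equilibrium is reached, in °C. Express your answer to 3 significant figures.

Heat to bring ice to 0 °C and melt it: q₁ = 58.6×2.07×2.5 + 58.6×338.0 = 20110 J
Heat the water can supply cooling to 0 °C: 592.2×4.21×42.4 = 105710 J > q₁, so all ice melts.
Energy balance: 592.2×4.21×(42.4 − T) = 20110 + 58.6×4.21×(T − 0)
2493.162(42.4 − T) = 20110 + 246.706 T
105710 − 20110 = 2739.868 T
T = 85600 / 2739.868 = 31.24 °C

T_f = 31.2 °C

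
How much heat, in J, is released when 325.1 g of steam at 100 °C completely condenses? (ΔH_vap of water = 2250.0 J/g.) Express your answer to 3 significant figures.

q = 731000 J

q = m × ΔH_vap = 325.1 × 2250.0 = 731480 J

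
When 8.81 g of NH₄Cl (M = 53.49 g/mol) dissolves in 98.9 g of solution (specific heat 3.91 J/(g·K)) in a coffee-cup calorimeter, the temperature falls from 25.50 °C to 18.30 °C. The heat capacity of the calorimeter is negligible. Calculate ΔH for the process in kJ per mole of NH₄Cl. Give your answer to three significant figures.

ΔH = 16.9 kJ/mol

|ΔT| = |18.30 − 25.50| = 7.20 °C
|q_surr| = (98.9 × 3.91) × 7.20 = 386.699 × 7.20 = 2784 J
n(NH₄Cl) = 8.81 / 53.49 = 0.1647 mol
Temperature fell, so q_rxn = +|q_surr| = 2.784 kJ
ΔH = q_rxn / n = 16.90 kJ/mol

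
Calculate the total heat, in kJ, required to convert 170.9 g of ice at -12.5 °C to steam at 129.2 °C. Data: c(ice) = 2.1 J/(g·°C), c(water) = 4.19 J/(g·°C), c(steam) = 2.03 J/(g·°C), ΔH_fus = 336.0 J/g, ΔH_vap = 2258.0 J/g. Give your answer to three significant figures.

q = 530 kJ

q1 (heat ice -12.5→0.0 °C): 170.9 × 2.1 × 12.5 = 4486 J
q2 (melt at 0 °C): 170.9 × 336.0 = 57422 J
q3 (heat water 0.0→100.0 °C): 170.9 × 4.19 × 100.0 = 71607 J
q4 (vaporize at 100 °C): 170.9 × 2258.0 = 385892 J
q5 (heat steam 100.0→129.2 °C): 170.9 × 2.03 × 29.2 = 10130 J
Total: 4486 + 57422 + 71607 + 385892 + 10130 = 529537 J = 530 kJ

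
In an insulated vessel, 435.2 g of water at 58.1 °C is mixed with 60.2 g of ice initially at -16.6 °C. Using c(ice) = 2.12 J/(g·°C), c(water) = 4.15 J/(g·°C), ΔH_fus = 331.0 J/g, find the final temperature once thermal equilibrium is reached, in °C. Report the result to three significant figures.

Heat to bring ice to 0 °C and melt it: q₁ = 60.2×2.12×16.6 + 60.2×331.0 = 22045 J
Heat the water can supply cooling to 0 °C: 435.2×4.15×58.1 = 104933 J > q₁, so all ice melts.
Energy balance: 435.2×4.15×(58.1 − T) = 22045 + 60.2×4.15×(T − 0)
1806.08(58.1 − T) = 22045 + 249.83 T
104933 − 22045 = 2055.91 T
T = 82888 / 2055.91 = 40.32 °C

T_f = 40.3 °C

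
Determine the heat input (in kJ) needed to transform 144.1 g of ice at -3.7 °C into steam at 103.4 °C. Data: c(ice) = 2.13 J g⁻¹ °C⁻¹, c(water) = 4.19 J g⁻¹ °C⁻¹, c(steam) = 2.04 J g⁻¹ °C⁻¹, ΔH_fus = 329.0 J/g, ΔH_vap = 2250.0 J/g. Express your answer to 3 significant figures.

q = 434 kJ

q1 (heat ice -3.7→0.0 °C): 144.1 × 2.13 × 3.7 = 1136 J
q2 (melt at 0 °C): 144.1 × 329.0 = 47409 J
q3 (heat water 0.0→100.0 °C): 144.1 × 4.19 × 100.0 = 60378 J
q4 (vaporize at 100 °C): 144.1 × 2250.0 = 324225 J
q5 (heat steam 100.0→103.4 °C): 144.1 × 2.04 × 3.4 = 999 J
Total: 1136 + 47409 + 60378 + 324225 + 999 = 434147 J = 434 kJ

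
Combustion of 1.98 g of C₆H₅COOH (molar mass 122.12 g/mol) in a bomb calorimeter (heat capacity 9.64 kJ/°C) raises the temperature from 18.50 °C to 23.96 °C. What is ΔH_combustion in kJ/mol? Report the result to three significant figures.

ΔH = -3250 kJ/mol

ΔT = 23.96 − 18.50 = 5.46 °C
q_cal = C_cal × ΔT = 9.64 × 5.46 = 52.6344 kJ
n = 1.98 / 122.12 = 0.01621 mol
q_rxn = −q_cal = -52.6344 kJ
ΔH = -52.6344 / 0.01621 = -3247 kJ/mol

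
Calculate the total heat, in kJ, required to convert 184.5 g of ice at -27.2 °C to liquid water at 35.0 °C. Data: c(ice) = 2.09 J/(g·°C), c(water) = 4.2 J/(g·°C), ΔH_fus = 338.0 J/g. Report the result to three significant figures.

q1 (heat ice -27.2→0.0 °C): 184.5 × 2.09 × 27.2 = 10488 J
q2 (melt at 0 °C): 184.5 × 338.0 = 62361 J
q3 (heat water 0.0→35.0 °C): 184.5 × 4.2 × 35.0 = 27122 J
Total: 10488 + 62361 + 27122 = 99971 J = 100 kJ

q = 100 kJ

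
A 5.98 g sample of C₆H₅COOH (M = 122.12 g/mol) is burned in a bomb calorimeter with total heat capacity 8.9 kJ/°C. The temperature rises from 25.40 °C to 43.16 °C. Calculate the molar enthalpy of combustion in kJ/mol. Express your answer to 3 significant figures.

ΔT = 43.16 − 25.40 = 17.76 °C
q_cal = C_cal × ΔT = 8.9 × 17.76 = 158.064 kJ
n = 5.98 / 122.12 = 0.04897 mol
q_rxn = −q_cal = -158.064 kJ
ΔH = -158.064 / 0.04897 = -3228 kJ/mol

ΔH = -3230 kJ/mol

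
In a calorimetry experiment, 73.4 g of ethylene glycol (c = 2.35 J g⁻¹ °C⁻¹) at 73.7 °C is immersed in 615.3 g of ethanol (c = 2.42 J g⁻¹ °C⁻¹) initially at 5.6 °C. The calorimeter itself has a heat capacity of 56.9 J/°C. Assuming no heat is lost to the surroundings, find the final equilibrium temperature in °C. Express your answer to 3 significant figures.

T_f = 12.4 °C

Heat lost by ethylene glycol = heat gained by ethanol + calorimeter.
(73.4)(2.35)(73.7 − T) = [(615.3)(2.42) + 56.9](T − 5.6)
172.49 (73.7 − T) = 1545.926 (T − 5.6)
12713 − 172.49 T = 1545.926 T − 8657.2
21370.2 = 1718.416 T
T = 12.44 °C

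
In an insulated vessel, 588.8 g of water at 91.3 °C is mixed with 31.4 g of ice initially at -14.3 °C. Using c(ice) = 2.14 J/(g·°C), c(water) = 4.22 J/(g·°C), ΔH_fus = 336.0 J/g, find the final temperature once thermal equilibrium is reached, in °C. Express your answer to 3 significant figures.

Heat to bring ice to 0 °C and melt it: q₁ = 31.4×2.14×14.3 + 31.4×336.0 = 11511 J
Heat the water can supply cooling to 0 °C: 588.8×4.22×91.3 = 226856 J > q₁, so all ice melts.
Energy balance: 588.8×4.22×(91.3 − T) = 11511 + 31.4×4.22×(T − 0)
2484.736(91.3 − T) = 11511 + 132.508 T
226856 − 11511 = 2617.244 T
T = 215345 / 2617.244 = 82.28 °C

T_f = 82.3 °C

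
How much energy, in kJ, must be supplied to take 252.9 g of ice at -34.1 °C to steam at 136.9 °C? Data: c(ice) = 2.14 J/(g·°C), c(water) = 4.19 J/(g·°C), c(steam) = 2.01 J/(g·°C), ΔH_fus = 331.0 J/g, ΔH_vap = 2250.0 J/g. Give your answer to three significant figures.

q = 796 kJ

q1 (heat ice -34.1→0.0 °C): 252.9 × 2.14 × 34.1 = 18455 J
q2 (melt at 0 °C): 252.9 × 331.0 = 83710 J
q3 (heat water 0.0→100.0 °C): 252.9 × 4.19 × 100.0 = 105965 J
q4 (vaporize at 100 °C): 252.9 × 2250.0 = 569025 J
q5 (heat steam 100.0→136.9 °C): 252.9 × 2.01 × 36.9 = 18757 J
Total: 18455 + 83710 + 105965 + 569025 + 18757 = 795912 J = 796 kJ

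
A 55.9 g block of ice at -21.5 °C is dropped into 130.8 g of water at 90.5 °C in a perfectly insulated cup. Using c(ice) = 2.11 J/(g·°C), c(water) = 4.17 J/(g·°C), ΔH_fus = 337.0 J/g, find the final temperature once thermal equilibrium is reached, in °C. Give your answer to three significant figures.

T_f = 35.9 °C

Heat to bring ice to 0 °C and melt it: q₁ = 55.9×2.11×21.5 + 55.9×337.0 = 21374 J
Heat the water can supply cooling to 0 °C: 130.8×4.17×90.5 = 49362.0 J > q₁, so all ice melts.
Energy balance: 130.8×4.17×(90.5 − T) = 21374 + 55.9×4.17×(T − 0)
545.436(90.5 − T) = 21374 + 233.103 T
49362.0 − 21374 = 778.539 T
T = 27988.0 / 778.539 = 35.949 °C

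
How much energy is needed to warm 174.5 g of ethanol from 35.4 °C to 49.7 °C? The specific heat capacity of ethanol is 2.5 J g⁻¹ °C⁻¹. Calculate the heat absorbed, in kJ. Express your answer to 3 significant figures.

q = 6.24 kJ

q = m c ΔT = 174.5 × 2.5 × (49.7 − 35.4)
q = 174.5 × 2.5 × 14.3 = 6238 J = 6.24 kJ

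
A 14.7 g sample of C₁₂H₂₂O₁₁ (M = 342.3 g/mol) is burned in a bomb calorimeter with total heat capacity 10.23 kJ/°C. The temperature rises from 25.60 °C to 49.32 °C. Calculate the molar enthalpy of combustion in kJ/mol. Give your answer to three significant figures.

ΔH = -5650 kJ/mol

ΔT = 49.32 − 25.60 = 23.72 °C
q_cal = C_cal × ΔT = 10.23 × 23.72 = 242.6556 kJ
n = 14.7 / 342.3 = 0.04294 mol
q_rxn = −q_cal = -242.6556 kJ
ΔH = -242.6556 / 0.04294 = -5651 kJ/mol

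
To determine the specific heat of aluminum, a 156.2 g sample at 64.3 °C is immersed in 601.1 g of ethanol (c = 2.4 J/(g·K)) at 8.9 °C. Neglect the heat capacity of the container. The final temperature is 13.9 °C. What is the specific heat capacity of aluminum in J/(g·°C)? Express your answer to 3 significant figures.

c = 0.916 J/(g·°C)

q_gained = (601.1 × 2.4) × (13.9 − 8.9) = 7213 J
q_lost = 156.2 × c × (64.3 − 13.9) = 7872.48 c
Set equal: c = 7213 / 7872.48 = 0.916 J/(g·°C)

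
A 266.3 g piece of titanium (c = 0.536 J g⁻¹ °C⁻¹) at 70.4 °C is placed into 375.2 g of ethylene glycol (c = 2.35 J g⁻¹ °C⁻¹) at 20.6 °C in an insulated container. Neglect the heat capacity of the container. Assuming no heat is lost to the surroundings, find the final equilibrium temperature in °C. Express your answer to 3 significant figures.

T_f = 27.5 °C

Heat lost by titanium = heat gained by ethylene glycol.
(266.3)(0.536)(70.4 − T) = (375.2)(2.35)(T − 20.6)
142.7368 (70.4 − T) = 881.72 (T − 20.6)
10049 − 142.7368 T = 881.72 T − 18163
28212 = 1024.4568 T
T = 27.54 °C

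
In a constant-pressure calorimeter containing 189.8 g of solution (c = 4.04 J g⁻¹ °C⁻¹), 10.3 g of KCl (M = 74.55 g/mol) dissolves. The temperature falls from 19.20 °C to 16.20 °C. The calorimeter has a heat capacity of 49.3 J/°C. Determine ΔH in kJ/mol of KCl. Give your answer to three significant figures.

|ΔT| = |16.20 − 19.20| = 3.00 °C
|q_surr| = (189.8 × 4.04 + 49.3) × 3.00 = 816.092 × 3.00 = 2448 J
n(KCl) = 10.3 / 74.55 = 0.1382 mol
Temperature fell, so q_rxn = +|q_surr| = 2.448 kJ
ΔH = q_rxn / n = 17.71 kJ/mol

ΔH = 17.7 kJ/mol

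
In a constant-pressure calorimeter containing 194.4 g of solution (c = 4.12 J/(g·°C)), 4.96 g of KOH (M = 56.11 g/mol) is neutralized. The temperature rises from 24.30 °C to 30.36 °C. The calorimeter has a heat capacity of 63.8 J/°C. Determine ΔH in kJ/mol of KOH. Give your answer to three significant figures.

ΔH = -59.3 kJ/mol

|ΔT| = |30.36 − 24.30| = 6.06 °C
|q_surr| = (194.4 × 4.12 + 63.8) × 6.06 = 864.728 × 6.06 = 5240 J
n(KOH) = 4.96 / 56.11 = 0.08840 mol
Temperature rose, so q_rxn = −|q_surr| = -5.240 kJ
ΔH = q_rxn / n = -59.28 kJ/mol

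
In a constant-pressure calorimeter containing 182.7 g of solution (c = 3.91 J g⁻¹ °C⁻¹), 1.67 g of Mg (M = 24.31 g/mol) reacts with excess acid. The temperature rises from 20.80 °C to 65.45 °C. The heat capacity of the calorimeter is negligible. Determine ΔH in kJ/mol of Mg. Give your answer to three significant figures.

|ΔT| = |65.45 − 20.80| = 44.65 °C
|q_surr| = (182.7 × 3.91) × 44.65 = 714.357 × 44.65 = 31900 J
n(Mg) = 1.67 / 24.31 = 0.06870 mol
Temperature rose, so q_rxn = −|q_surr| = -31.90 kJ
ΔH = q_rxn / n = -464.3 kJ/mol

ΔH = -464 kJ/mol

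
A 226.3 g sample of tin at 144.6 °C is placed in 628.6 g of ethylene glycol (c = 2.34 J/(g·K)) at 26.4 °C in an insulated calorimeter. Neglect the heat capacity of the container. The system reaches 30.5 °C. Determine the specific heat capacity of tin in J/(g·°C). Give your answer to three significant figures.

c = 0.234 J/(g·°C)

q_gained = (628.6 × 2.34) × (30.5 − 26.4) = 6031 J
q_lost = 226.3 × c × (144.6 − 30.5) = 25820.83 c
Set equal: c = 6031 / 25820.83 = 0.234 J/(g·°C)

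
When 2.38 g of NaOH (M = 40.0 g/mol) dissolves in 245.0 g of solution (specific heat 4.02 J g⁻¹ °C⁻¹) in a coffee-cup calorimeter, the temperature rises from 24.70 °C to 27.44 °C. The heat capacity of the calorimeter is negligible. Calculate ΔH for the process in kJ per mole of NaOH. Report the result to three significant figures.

|ΔT| = |27.44 − 24.70| = 2.74 °C
|q_surr| = (245.0 × 4.02) × 2.74 = 984.9 × 2.74 = 2699 J
n(NaOH) = 2.38 / 40.0 = 0.05950 mol
Temperature rose, so q_rxn = −|q_surr| = -2.699 kJ
ΔH = q_rxn / n = -45.36 kJ/mol

ΔH = -45.4 kJ/mol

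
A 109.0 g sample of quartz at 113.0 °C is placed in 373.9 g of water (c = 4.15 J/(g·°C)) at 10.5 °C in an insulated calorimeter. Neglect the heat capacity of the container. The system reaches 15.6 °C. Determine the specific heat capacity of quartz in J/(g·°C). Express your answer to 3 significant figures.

q_gained = (373.9 × 4.15) × (15.6 − 10.5) = 7914 J
q_lost = 109.0 × c × (113.0 − 15.6) = 10616.6 c
Set equal: c = 7914 / 10616.6 = 0.745 J/(g·°C)

c = 0.745 J/(g·°C)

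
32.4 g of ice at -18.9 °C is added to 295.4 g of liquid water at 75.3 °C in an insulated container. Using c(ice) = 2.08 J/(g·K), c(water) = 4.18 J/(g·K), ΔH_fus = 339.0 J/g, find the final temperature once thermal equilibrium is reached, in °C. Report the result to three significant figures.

Heat to bring ice to 0 °C and melt it: q₁ = 32.4×2.08×18.9 + 32.4×339.0 = 12257 J
Heat the water can supply cooling to 0 °C: 295.4×4.18×75.3 = 92978.3 J > q₁, so all ice melts.
Energy balance: 295.4×4.18×(75.3 − T) = 12257 + 32.4×4.18×(T − 0)
1234.772(75.3 − T) = 12257 + 135.432 T
92978.3 − 12257 = 1370.204 T
T = 80721.3 / 1370.204 = 58.91 °C

T_f = 58.9 °C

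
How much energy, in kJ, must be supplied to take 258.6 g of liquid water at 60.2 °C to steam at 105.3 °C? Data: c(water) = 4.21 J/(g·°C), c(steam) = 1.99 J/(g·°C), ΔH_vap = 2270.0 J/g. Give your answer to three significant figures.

q1 (heat water 60.2→100.0 °C): 258.6 × 4.21 × 39.8 = 43330 J
q2 (vaporize at 100 °C): 258.6 × 2270.0 = 587022 J
q3 (heat steam 100.0→105.3 °C): 258.6 × 1.99 × 5.3 = 2727 J
Total: 43330 + 587022 + 2727 = 633079 J = 633 kJ

q = 633 kJ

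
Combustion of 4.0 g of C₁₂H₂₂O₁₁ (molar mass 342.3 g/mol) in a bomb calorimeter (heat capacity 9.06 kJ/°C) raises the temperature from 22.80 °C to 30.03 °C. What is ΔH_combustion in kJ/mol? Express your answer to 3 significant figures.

ΔH = -5610 kJ/mol

ΔT = 30.03 − 22.80 = 7.23 °C
q_cal = C_cal × ΔT = 9.06 × 7.23 = 65.5038 kJ
n = 4.0 / 342.3 = 0.011686 mol
q_rxn = −q_cal = -65.5038 kJ
ΔH = -65.5038 / 0.011686 = -5605 kJ/mol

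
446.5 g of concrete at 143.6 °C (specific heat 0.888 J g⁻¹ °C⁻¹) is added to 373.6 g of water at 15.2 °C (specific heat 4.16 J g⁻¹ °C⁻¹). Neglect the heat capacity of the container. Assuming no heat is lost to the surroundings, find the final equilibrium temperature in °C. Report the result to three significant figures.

T_f = 41.3 °C

Heat lost by concrete = heat gained by water.
(446.5)(0.888)(143.6 − T) = (373.6)(4.16)(T − 15.2)
396.492 (143.6 − T) = 1554.176 (T − 15.2)
56936 − 396.492 T = 1554.176 T − 23623
80559 = 1950.668 T
T = 41.30 °C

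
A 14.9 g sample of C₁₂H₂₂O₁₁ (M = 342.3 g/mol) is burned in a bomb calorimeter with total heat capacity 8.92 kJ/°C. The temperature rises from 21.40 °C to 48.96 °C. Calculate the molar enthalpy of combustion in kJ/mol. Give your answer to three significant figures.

ΔT = 48.96 − 21.40 = 27.56 °C
q_cal = C_cal × ΔT = 8.92 × 27.56 = 245.8352 kJ
n = 14.9 / 342.3 = 0.04353 mol
q_rxn = −q_cal = -245.8352 kJ
ΔH = -245.8352 / 0.04353 = -5647 kJ/mol

ΔH = -5650 kJ/mol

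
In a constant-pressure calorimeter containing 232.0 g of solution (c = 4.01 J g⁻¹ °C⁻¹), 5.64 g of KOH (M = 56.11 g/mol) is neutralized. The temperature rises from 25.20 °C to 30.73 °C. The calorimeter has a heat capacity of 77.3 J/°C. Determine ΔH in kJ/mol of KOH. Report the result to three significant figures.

ΔH = -55.4 kJ/mol

|ΔT| = |30.73 − 25.20| = 5.53 °C
|q_surr| = (232.0 × 4.01 + 77.3) × 5.53 = 1007.62 × 5.53 = 5572 J
n(KOH) = 5.64 / 56.11 = 0.1005 mol
Temperature rose, so q_rxn = −|q_surr| = -5.572 kJ
ΔH = q_rxn / n = -55.44 kJ/mol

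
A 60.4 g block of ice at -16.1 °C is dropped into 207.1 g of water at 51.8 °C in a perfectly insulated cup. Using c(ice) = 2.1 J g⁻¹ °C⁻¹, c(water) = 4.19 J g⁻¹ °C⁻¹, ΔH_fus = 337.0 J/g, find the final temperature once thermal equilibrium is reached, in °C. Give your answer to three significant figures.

T_f = 20.1 °C

Heat to bring ice to 0 °C and melt it: q₁ = 60.4×2.1×16.1 + 60.4×337.0 = 22397 J
Heat the water can supply cooling to 0 °C: 207.1×4.19×51.8 = 44949.4 J > q₁, so all ice melts.
Energy balance: 207.1×4.19×(51.8 − T) = 22397 + 60.4×4.19×(T − 0)
867.749(51.8 − T) = 22397 + 253.076 T
44949.4 − 22397 = 1120.825 T
T = 22552.4 / 1120.825 = 20.12 °C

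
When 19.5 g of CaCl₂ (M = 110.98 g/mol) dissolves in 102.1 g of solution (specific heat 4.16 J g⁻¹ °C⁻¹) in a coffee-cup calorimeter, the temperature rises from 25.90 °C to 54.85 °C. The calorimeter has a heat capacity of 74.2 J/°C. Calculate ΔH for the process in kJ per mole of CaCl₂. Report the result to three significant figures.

|ΔT| = |54.85 − 25.90| = 28.95 °C
|q_surr| = (102.1 × 4.16 + 74.2) × 28.95 = 498.936 × 28.95 = 14440 J
n(CaCl₂) = 19.5 / 110.98 = 0.1757 mol
Temperature rose, so q_rxn = −|q_surr| = -14.44 kJ
ΔH = q_rxn / n = -82.19 kJ/mol

ΔH = -82.2 kJ/mol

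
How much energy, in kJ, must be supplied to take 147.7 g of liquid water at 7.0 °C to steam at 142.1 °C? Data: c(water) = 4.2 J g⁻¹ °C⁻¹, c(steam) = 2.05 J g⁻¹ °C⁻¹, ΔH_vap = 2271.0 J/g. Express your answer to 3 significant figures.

q = 406 kJ

q1 (heat water 7.0→100.0 °C): 147.7 × 4.2 × 93.0 = 57692 J
q2 (vaporize at 100 °C): 147.7 × 2271.0 = 335427 J
q3 (heat steam 100.0→142.1 °C): 147.7 × 2.05 × 42.1 = 12747 J
Total: 57692 + 335427 + 12747 = 405866 J = 406 kJ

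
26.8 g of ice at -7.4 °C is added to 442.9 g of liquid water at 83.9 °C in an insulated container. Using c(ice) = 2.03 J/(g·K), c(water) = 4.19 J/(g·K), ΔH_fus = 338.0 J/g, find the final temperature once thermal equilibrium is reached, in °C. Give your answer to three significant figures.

T_f = 74.3 °C

Heat to bring ice to 0 °C and melt it: q₁ = 26.8×2.03×7.4 + 26.8×338.0 = 9461.0 J
Heat the water can supply cooling to 0 °C: 442.9×4.19×83.9 = 155698 J > q₁, so all ice melts.
Energy balance: 442.9×4.19×(83.9 − T) = 9461.0 + 26.8×4.19×(T − 0)
1855.751(83.9 − T) = 9461.0 + 112.292 T
155698 − 9461.0 = 1968.043 T
T = 146237.0 / 1968.043 = 74.31 °C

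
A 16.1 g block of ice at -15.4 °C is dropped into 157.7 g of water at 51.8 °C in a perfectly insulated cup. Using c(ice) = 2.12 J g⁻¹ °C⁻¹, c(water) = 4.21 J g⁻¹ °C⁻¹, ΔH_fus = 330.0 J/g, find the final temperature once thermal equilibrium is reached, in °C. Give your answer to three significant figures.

Heat to bring ice to 0 °C and melt it: q₁ = 16.1×2.12×15.4 + 16.1×330.0 = 5838.6 J
Heat the water can supply cooling to 0 °C: 157.7×4.21×51.8 = 34390.9 J > q₁, so all ice melts.
Energy balance: 157.7×4.21×(51.8 − T) = 5838.6 + 16.1×4.21×(T − 0)
663.917(51.8 − T) = 5838.6 + 67.781 T
34390.9 − 5838.6 = 731.698 T
T = 28552.3 / 731.698 = 39.02 °C

T_f = 39.0 °C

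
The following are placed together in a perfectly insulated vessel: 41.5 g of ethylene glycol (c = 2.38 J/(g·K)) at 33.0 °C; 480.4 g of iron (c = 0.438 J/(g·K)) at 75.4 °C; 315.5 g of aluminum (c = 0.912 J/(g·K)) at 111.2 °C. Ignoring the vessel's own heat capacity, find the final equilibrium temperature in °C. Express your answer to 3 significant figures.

T_f = 85.6 °C

Σ mᵢcᵢ(T − Tᵢ) = 0  ⇒  T = Σ mᵢcᵢTᵢ / Σ mᵢcᵢ
Σ mᵢcᵢ = 41.5×2.38 + 480.4×0.438 + 315.5×0.912 = 596.9212
Σ mᵢcᵢTᵢ = 98.77×33.0 + 210.4152×75.4 + 287.736×111.2 = 51121
T = 51121 / 596.9212 = 85.64 °C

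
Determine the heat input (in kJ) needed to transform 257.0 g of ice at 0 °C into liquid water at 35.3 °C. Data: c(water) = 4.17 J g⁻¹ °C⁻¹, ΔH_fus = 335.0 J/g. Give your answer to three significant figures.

q1 (melt at 0 °C): 257.0 × 335.0 = 86095 J
q2 (heat water 0.0→35.3 °C): 257.0 × 4.17 × 35.3 = 37831 J
Total: 86095 + 37831 = 123926 J = 124 kJ

q = 124 kJ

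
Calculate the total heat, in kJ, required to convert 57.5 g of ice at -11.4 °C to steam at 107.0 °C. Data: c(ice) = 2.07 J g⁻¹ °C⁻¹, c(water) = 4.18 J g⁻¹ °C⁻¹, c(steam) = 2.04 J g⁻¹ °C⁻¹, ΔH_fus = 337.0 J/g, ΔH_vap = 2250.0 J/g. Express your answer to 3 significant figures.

q1 (heat ice -11.4→0.0 °C): 57.5 × 2.07 × 11.4 = 1357 J
q2 (melt at 0 °C): 57.5 × 337.0 = 19378 J
q3 (heat water 0.0→100.0 °C): 57.5 × 4.18 × 100.0 = 24035 J
q4 (vaporize at 100 °C): 57.5 × 2250.0 = 129375 J
q5 (heat steam 100.0→107.0 °C): 57.5 × 2.04 × 7.0 = 821 J
Total: 1357 + 19378 + 24035 + 129375 + 821 = 174966 J = 175 kJ

q = 175 kJ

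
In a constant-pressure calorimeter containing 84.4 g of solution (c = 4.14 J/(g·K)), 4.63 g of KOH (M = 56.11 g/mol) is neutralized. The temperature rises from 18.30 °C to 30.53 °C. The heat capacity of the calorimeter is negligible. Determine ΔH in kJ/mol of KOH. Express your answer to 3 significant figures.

ΔH = -51.8 kJ/mol

|ΔT| = |30.53 − 18.30| = 12.23 °C
|q_surr| = (84.4 × 4.14) × 12.23 = 349.416 × 12.23 = 4273 J
n(KOH) = 4.63 / 56.11 = 0.08252 mol
Temperature rose, so q_rxn = −|q_surr| = -4.273 kJ
ΔH = q_rxn / n = -51.78 kJ/mol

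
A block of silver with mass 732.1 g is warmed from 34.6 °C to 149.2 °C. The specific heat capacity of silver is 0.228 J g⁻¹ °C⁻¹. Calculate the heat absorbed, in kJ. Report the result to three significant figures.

q = 19.1 kJ

q = m c ΔT = 732.1 × 0.228 × (149.2 − 34.6)
q = 732.1 × 0.228 × 114.6 = 19130 J = 19.1 kJ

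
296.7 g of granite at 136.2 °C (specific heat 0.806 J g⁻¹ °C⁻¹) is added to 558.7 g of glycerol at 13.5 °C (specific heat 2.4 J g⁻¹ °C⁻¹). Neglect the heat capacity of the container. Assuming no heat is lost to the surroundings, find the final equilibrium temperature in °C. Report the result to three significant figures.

Heat lost by granite = heat gained by glycerol.
(296.7)(0.806)(136.2 − T) = (558.7)(2.4)(T − 13.5)
239.1402 (136.2 − T) = 1340.88 (T − 13.5)
32571 − 239.1402 T = 1340.88 T − 18102
50673 = 1580.0202 T
T = 32.07 °C

T_f = 32.1 °C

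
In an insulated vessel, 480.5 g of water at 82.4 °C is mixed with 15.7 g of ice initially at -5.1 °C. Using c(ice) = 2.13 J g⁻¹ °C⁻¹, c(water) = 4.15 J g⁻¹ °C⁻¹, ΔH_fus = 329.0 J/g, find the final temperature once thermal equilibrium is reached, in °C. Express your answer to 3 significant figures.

T_f = 77.2 °C

Heat to bring ice to 0 °C and melt it: q₁ = 15.7×2.13×5.1 + 15.7×329.0 = 5335.8 J
Heat the water can supply cooling to 0 °C: 480.5×4.15×82.4 = 164312 J > q₁, so all ice melts.
Energy balance: 480.5×4.15×(82.4 − T) = 5335.8 + 15.7×4.15×(T − 0)
1994.075(82.4 − T) = 5335.8 + 65.155 T
164312 − 5335.8 = 2059.230 T
T = 158976.2 / 2059.230 = 77.20 °C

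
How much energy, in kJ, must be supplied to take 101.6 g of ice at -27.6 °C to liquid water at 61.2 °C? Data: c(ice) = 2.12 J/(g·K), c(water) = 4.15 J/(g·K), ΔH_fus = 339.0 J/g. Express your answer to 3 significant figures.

q = 66.2 kJ

q1 (heat ice -27.6→0.0 °C): 101.6 × 2.12 × 27.6 = 5945 J
q2 (melt at 0 °C): 101.6 × 339.0 = 34442 J
q3 (heat water 0.0→61.2 °C): 101.6 × 4.15 × 61.2 = 25804 J
Total: 5945 + 34442 + 25804 = 66191 J = 66.2 kJ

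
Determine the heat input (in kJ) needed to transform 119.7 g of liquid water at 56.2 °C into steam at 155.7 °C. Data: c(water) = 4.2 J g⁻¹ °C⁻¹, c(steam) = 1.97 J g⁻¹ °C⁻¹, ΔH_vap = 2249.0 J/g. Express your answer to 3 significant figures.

q1 (heat water 56.2→100.0 °C): 119.7 × 4.2 × 43.8 = 22020 J
q2 (vaporize at 100 °C): 119.7 × 2249.0 = 269205 J
q3 (heat steam 100.0→155.7 °C): 119.7 × 1.97 × 55.7 = 13135 J
Total: 22020 + 269205 + 13135 = 304360 J = 304 kJ

q = 304 kJ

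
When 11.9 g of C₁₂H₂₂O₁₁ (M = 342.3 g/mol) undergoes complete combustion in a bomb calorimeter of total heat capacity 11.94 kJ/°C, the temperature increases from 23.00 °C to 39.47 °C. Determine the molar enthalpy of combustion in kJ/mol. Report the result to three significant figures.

ΔH = -5660 kJ/mol

ΔT = 39.47 − 23.00 = 16.47 °C
q_cal = C_cal × ΔT = 11.94 × 16.47 = 196.6518 kJ
n = 11.9 / 342.3 = 0.03476 mol
q_rxn = −q_cal = -196.6518 kJ
ΔH = -196.6518 / 0.03476 = -5657 kJ/mol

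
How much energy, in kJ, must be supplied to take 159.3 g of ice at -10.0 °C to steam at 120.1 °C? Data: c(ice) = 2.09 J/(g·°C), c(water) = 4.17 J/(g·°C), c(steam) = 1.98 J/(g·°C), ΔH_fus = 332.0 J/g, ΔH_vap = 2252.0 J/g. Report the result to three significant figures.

q = 488 kJ

q1 (heat ice -10.0→0.0 °C): 159.3 × 2.09 × 10.0 = 3329 J
q2 (melt at 0 °C): 159.3 × 332.0 = 52888 J
q3 (heat water 0.0→100.0 °C): 159.3 × 4.17 × 100.0 = 66428 J
q4 (vaporize at 100 °C): 159.3 × 2252.0 = 358744 J
q5 (heat steam 100.0→120.1 °C): 159.3 × 1.98 × 20.1 = 6340 J
Total: 3329 + 52888 + 66428 + 358744 + 6340 = 487729 J = 488 kJ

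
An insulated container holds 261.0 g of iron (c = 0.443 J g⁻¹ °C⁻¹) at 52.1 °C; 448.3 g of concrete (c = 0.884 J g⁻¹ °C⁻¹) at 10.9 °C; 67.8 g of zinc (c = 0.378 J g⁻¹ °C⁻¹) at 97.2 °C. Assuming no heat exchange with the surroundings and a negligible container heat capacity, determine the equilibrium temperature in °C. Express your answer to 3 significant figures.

Σ mᵢcᵢ(T − Tᵢ) = 0  ⇒  T = Σ mᵢcᵢTᵢ / Σ mᵢcᵢ
Σ mᵢcᵢ = 261.0×0.443 + 448.3×0.884 + 67.8×0.378 = 537.5486
Σ mᵢcᵢTᵢ = 115.623×52.1 + 396.2972×10.9 + 25.6284×97.2 = 12835
T = 12835 / 537.5486 = 23.88 °C

T_f = 23.9 °C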